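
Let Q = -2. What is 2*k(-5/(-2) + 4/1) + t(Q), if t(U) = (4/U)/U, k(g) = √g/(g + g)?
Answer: 1 + √26/13 ≈ 1.3922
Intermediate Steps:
k(g) = 1/(2*√g) (k(g) = √g/((2*g)) = (1/(2*g))*√g = 1/(2*√g))
t(U) = 4/U²
2*k(-5/(-2) + 4/1) + t(Q) = 2*(1/(2*√(-5/(-2) + 4/1))) + 4/(-2)² = 2*(1/(2*√(-5*(-½) + 4*1))) + 4*(¼) = 2*(1/(2*√(5/2 + 4))) + 1 = 2*(1/(2*√(13/2))) + 1 = 2*((√26/13)/2) + 1 = 2*(√26/26) + 1 = √26/13 + 1 = 1 + √26/13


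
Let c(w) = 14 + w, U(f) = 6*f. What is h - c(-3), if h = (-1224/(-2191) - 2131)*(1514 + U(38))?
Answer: -8131326475/2191 ≈ -3.7112e+6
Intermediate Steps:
h = -8131302374/2191 (h = (-1224/(-2191) - 2131)*(1514 + 6*38) = (-1224*(-1/2191) - 2131)*(1514 + 228) = (1224/2191 - 2131)*1742 = -4667797/2191*1742 = -8131302374/2191 ≈ -3.7112e+6)
h - c(-3) = -8131302374/2191 - (14 - 3) = -8131302374/2191 - 1*11 = -8131302374/2191 - 11 = -8131326475/2191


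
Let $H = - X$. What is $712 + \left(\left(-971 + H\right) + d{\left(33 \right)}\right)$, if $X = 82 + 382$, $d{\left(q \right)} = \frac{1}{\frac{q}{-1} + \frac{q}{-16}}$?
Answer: $- \frac{405619}{561} \approx -723.03$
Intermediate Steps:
$d{\left(q \right)} = - \frac{16}{17 q}$ ($d{\left(q \right)} = \frac{1}{q \left(-1\right) + q \left(- \frac{1}{16}\right)} = \frac{1}{- q - \frac{q}{16}} = \frac{1}{\left(- \frac{17}{16}\right) q} = - \frac{16}{17 q}$)
$X = 464$
$H = -464$ ($H = \left(-1\right) 464 = -464$)
$712 + \left(\left(-971 + H\right) + d{\left(33 \right)}\right) = 712 - \left(1435 + \frac{16}{17 \cdot 33}\right) = 712 - \frac{805051}{561} = - \frac{405619}{561}$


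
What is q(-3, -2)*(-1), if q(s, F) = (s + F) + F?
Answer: 7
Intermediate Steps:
q(s, F) = s + 2*F (q(s, F) = (F + s) + F = s + 2*F)
q(-3, -2)*(-1) = (-3 + 2*(-2))*(-1) = (-3 - 4)*(-1) = -7*(-1) = 7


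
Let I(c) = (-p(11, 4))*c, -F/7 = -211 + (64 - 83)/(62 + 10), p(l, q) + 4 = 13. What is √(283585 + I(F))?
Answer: √4324406/4 ≈ 519.88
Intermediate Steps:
p(l, q) = 9 (p(l, q) = -4 + 13 = 9)
F = 106477/72 (F = -7*(-211 + (64 - 83)/(62 + 10)) = -7*(-211 - 19/72) = -7*(-15211/72) = 106477/72 ≈ 1478.8)
I(c) = -9*c (I(c) = (-1*9)*c = -9*c)
√(283585 + I(F)) = √(283585 - 9*106477/72) = √(283585 - 106477/8) = √(2162203/8) = √4324406/4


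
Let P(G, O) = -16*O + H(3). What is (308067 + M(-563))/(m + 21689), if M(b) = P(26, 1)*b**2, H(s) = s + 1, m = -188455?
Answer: 3495561/166766 ≈ 20.961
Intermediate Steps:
H(s) = 1 + s
P(G, O) = 4 - 16*O (P(G, O) = -16*O + (1 + 3) = -16*O + 4 = 4 - 16*O)
M(b) = -12*b**2 (M(b) = (4 - 16*1)*b**2 = (4 - 16)*b**2 = -12*b**2)
(308067 + M(-563))/(m + 21689) = (308067 - 12*(-563)**2)/(-188455 + 21689) = (308067 - 12*316969)/(-166766) = (308067 - 3803628)*(-1/166766) = -3495561*(-1/166766) = 3495561/166766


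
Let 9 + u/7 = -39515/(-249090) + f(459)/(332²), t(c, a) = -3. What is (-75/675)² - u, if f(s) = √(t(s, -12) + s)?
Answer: 83263357/1345086 - 7*√114/55112 ≈ 61.901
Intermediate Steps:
f(s) = √(-3 + s)
u = -3083213/49818 + 7*√114/55112 (u = -63 + 7*(-39515/(-249090) + √(-3 + 459)/(332²)) = -63 + 7*(-39515*(-1/249090) + √456/110224) = -63 + 7*(7903/49818 + (2*√114)*(1/110224)) = -63 + 7*(7903/49818 + √114/55112) = -63 + (55321/49818 + 7*√114/55112) = -3083213/49818 + 7*√114/55112 ≈ -61.888)
(-75/675)² - u = (-75/675)² - (-3083213/49818 + 7*√114/55112) = (-75*1/675)² + (3083213/49818 - 7*√114/55112) = (-⅑)² + (3083213/49818 - 7*√114/55112) = 1/81 + (3083213/49818 - 7*√114/55112) = 83263357/1345086 - 7*√114/55112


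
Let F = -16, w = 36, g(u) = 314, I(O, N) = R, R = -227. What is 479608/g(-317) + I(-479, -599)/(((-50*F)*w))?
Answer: 6906319561/4521600 ≈ 1527.4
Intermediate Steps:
I(O, N) = -227
479608/g(-317) + I(-479, -599)/(((-50*F)*w)) = 479608/314 - 227/(-50*(-16)*36) = 479608*(1/314) - 227/(800*36) = 239804/157 - 227/28800 = 6906319561/4521600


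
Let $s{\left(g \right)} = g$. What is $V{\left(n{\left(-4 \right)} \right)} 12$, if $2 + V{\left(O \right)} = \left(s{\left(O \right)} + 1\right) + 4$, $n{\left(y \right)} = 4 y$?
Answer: $-156$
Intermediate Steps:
$V{\left(O \right)} = 3 + O$ ($V{\left(O \right)} = -2 + \left(\left(O + 1\right) + 4\right) = -2 + \left(\left(1 + O\right) + 4\right) = -2 + \left(5 + O\right) = 3 + O$)
$V{\left(n{\left(-4 \right)} \right)} 12 = \left(3 + 4 \left(-4\right)\right) 12 = \left(3 - 16\right) 12 = \left(-13\right) 12 = -156$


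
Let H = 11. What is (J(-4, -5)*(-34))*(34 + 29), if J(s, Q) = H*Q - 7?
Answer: 132804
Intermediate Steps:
J(s, Q) = -7 + 11*Q (J(s, Q) = 11*Q - 7 = -7 + 11*Q)
(J(-4, -5)*(-34))*(34 + 29) = ((-7 + 11*(-5))*(-34))*(34 + 29) = ((-7 - 55)*(-34))*63 = -62*(-34)*63 = 2108*63 = 132804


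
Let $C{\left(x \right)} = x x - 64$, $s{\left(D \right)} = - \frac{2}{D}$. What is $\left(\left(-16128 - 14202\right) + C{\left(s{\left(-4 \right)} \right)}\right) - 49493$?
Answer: $- \frac{319547}{4} \approx -79887.0$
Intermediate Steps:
$C{\left(x \right)} = -64 + x^{2}$ ($C{\left(x \right)} = x^{2} - 64 = -64 + x^{2}$)
$\left(\left(-16128 - 14202\right) + C{\left(s{\left(-4 \right)} \right)}\right) - 49493 = \left(\left(-16128 - 14202\right) - \left(64 - \left(- \frac{2}{-4}\right)^{2}\right)\right) - 49493 = \left(-30330 - \left(64 - \left(\left(-2\right) \left(- \frac{1}{4}\right)\right)^{2}\right)\right) - 49493 = \left(-30330 - \left(64 - \left(\frac{1}{2}\right)^{2}\right)\right) - 49493 = \left(-30330 + \left(-64 + \frac{1}{4}\right)\right) - 49493 = \left(-30330 - \frac{255}{4}\right) - 49493 = - \frac{121575}{4} - 49493 = - \frac{319547}{4}$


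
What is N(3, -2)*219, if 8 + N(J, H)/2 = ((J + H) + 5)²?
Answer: 12264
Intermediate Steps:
N(J, H) = -16 + 2*(5 + H + J)² (N(J, H) = -16 + 2*((J + H) + 5)² = -16 + 2*((H + J) + 5)² = -16 + 2*(5 + H + J)²)
N(3, -2)*219 = (-16 + 2*(5 - 2 + 3)²)*219 = (-16 + 2*6²)*219 = (-16 + 2*36)*219 = (-16 + 72)*219 = 56*219 = 12264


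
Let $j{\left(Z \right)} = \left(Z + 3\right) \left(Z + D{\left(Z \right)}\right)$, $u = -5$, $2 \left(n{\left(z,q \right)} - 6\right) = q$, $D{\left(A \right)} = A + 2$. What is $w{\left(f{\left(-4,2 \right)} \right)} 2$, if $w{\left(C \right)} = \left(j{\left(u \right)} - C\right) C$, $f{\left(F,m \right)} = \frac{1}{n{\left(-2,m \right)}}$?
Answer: $\frac{222}{49} \approx 4.5306$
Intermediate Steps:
$D{\left(A \right)} = 2 + A$
$n{\left(z,q \right)} = 6 + \frac{q}{2}$
$j{\left(Z \right)} = \left(2 + 2 Z\right) \left(3 + Z\right)$ ($j{\left(Z \right)} = \left(Z + 3\right) \left(Z + \left(2 + Z\right)\right) = \left(3 + Z\right) \left(2 + 2 Z\right) = \left(2 + 2 Z\right) \left(3 + Z\right)$)
$f{\left(F,m \right)} = \frac{1}{6 + \frac{m}{2}}$
$w{\left(C \right)} = C \left(16 - C\right)$ ($w{\left(C \right)} = \left(\left(6 + 2 \left(-5\right)^{2} + 8 \left(-5\right)\right) - C\right) C = \left(\left(6 + 2 \cdot 25 - 40\right) - C\right) C = \left(\left(6 + 50 - 40\right) - C\right) C = \left(16 - C\right) C = C \left(16 - C\right)$)
$w{\left(f{\left(-4,2 \right)} \right)} 2 = \frac{2}{12 + 2} \left(16 - \frac{2}{12 + 2}\right) 2 = \frac{2}{14} \left(16 - \frac{2}{14}\right) 2 = 2 \cdot \frac{1}{14} \left(16 - 2 \cdot \frac{1}{14}\right) 2 = \frac{16 - \frac{1}{7}}{7} \cdot 2 = \frac{1}{7} \cdot \frac{111}{7} \cdot 2 = \frac{111}{49} \cdot 2 = \frac{222}{49}$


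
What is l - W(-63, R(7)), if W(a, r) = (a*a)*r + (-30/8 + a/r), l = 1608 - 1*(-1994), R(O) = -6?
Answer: 109637/4 ≈ 27409.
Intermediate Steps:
l = 3602 (l = 1608 + 1994 = 3602)
W(a, r) = -15/4 + a/r + r*a**2 (W(a, r) = a**2*r + (-30*1/8 + a/r) = r*a**2 + (-15/4 + a/r) = -15/4 + a/r + r*a**2)
l - W(-63, R(7)) = 3602 - (-15/4 - 63/(-6) - 6*(-63)**2) = 3602 - (-15/4 - 63*(-1/6) - 6*3969) = 3602 - (-15/4 + 21/2 - 23814) = 3602 - 1*(-95229/4) = 3602 + 95229/4 = 109637/4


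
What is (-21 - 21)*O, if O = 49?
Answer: -2058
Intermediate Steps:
(-21 - 21)*O = (-21 - 21)*49 = -42*49 = -2058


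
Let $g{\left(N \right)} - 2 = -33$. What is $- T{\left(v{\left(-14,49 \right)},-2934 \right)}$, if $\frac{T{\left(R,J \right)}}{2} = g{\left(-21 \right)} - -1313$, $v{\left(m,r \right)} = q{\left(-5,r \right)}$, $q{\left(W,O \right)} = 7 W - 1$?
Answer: $-2564$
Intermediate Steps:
$g{\left(N \right)} = -31$ ($g{\left(N \right)} = 2 - 33 = -31$)
$q{\left(W,O \right)} = -1 + 7 W$
$v{\left(m,r \right)} = -36$ ($v{\left(m,r \right)} = -1 + 7 \left(-5\right) = -1 - 35 = -36$)
$T{\left(R,J \right)} = 2564$ ($T{\left(R,J \right)} = 2 \left(-31 - -1313\right) = 2 \left(-31 + 1313\right) = 2 \cdot 1282 = 2564$)
$- T{\left(v{\left(-14,49 \right)},-2934 \right)} = \left(-1\right) 2564 = -2564$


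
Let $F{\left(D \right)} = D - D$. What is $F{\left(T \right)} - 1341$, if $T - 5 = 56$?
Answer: $-1341$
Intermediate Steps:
$T = 61$ ($T = 5 + 56 = 61$)
$F{\left(D \right)} = 0$
$F{\left(T \right)} - 1341 = 0 - 1341 = -1341$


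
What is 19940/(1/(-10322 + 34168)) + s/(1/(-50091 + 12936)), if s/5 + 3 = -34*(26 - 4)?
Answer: 615006265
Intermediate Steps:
s = -3755 (s = -15 + 5*(-34*(26 - 4)) = -15 + 5*(-34*22) = -15 + 5*(-748) = -15 - 3740 = -3755)
19940/(1/(-10322 + 34168)) + s/(1/(-50091 + 12936)) = 19940/(1/(-10322 + 34168)) - 3755/(1/(-50091 + 12936)) = 19940/(1/23846) - 3755/(1/(-37155)) = 19940/(1/23846) - 3755/(-1/37155) = 19940*23846 - 3755*(-37155) = 475489240 + 139517025 = 615006265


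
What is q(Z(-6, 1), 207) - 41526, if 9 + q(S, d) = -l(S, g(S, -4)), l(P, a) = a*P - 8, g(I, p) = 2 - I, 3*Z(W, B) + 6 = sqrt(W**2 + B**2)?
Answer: -373634/9 - 2*sqrt(37) ≈ -41527.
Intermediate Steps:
Z(W, B) = -2 + sqrt(B**2 + W**2)/3 (Z(W, B) = -2 + sqrt(W**2 + B**2)/3 = -2 + sqrt(B**2 + W**2)/3)
l(P, a) = -8 + P*a (l(P, a) = P*a - 8 = -8 + P*a)
q(S, d) = -1 - S*(2 - S) (q(S, d) = -9 - (-8 + S*(2 - S)) = -9 + (8 - S*(2 - S)) = -1 - S*(2 - S))
q(Z(-6, 1), 207) - 41526 = (-1 + (-2 + sqrt(1**2 + (-6)**2)/3)*(-2 + (-2 + sqrt(1**2 + (-6)**2)/3))) - 41526 = (-1 + (-2 + sqrt(1 + 36)/3)*(-2 + (-2 + sqrt(1 + 36)/3))) - 41526 = (-1 + (-2 + sqrt(37)/3)*(-2 + (-2 + sqrt(37)/3))) - 41526 = (-1 + (-2 + sqrt(37)/3)*(-4 + sqrt(37)/3)) - 41526 = (-1 + (-4 + sqrt(37)/3)*(-2 + sqrt(37)/3)) - 41526 = -41527 + (-4 + sqrt(37)/3)*(-2 + sqrt(37)/3)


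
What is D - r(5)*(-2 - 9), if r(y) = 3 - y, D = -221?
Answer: -243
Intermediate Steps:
D - r(5)*(-2 - 9) = -221 - (3 - 1*5)*(-2 - 9) = -221 - (3 - 5)*(-11) = -221 - (-2)*(-11) = -221 - 1*22 = -221 - 22 = -243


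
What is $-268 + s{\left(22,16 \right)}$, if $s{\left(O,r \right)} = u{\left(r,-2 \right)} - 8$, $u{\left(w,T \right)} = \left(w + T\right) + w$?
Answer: $-246$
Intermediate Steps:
$u{\left(w,T \right)} = T + 2 w$ ($u{\left(w,T \right)} = \left(T + w\right) + w = T + 2 w$)
$s{\left(O,r \right)} = -10 + 2 r$ ($s{\left(O,r \right)} = \left(-2 + 2 r\right) - 8 = -10 + 2 r$)
$-268 + s{\left(22,16 \right)} = -268 + \left(-10 + 2 \cdot 16\right) = -268 + \left(-10 + 32\right) = -268 + 22 = -246$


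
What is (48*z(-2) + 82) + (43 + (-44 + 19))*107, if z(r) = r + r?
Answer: 1816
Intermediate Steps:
z(r) = 2*r
(48*z(-2) + 82) + (43 + (-44 + 19))*107 = (48*(2*(-2)) + 82) + (43 + (-44 + 19))*107 = (48*(-4) + 82) + (43 - 25)*107 = (-192 + 82) + 18*107 = -110 + 1926 = 1816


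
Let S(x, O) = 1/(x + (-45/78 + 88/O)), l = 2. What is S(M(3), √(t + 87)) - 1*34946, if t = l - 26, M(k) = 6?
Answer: -139170614144/3982441 + 178464*√7/3982441 ≈ -34946.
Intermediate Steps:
t = -24 (t = 2 - 26 = -24)
S(x, O) = 1/(-15/26 + x + 88/O) (S(x, O) = 1/(x + (-45*1/78 + 88/O)) = 1/(x + (-15/26 + 88/O)) = 1/(-15/26 + x + 88/O))
S(M(3), √(t + 87)) - 1*34946 = 26*√(-24 + 87)/(2288 - 15*√(-24 + 87) + 26*√(-24 + 87)*6) - 1*34946 = 26*√63/(2288 - 45*√7 + 26*√63*6) - 34946 = 26*(3*√7)/(2288 - 45*√7 + 26*(3*√7)*6) - 34946 = 26*(3*√7)/(2288 - 45*√7 + 468*√7) - 34946 = 26*(3*√7)/(2288 + 423*√7) - 34946 = 78*√7/(2288 + 423*√7) - 34946 = -34946 + 78*√7/(2288 + 423*√7)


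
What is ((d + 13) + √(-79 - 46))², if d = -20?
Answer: (7 - 5*I*√5)² ≈ -76.0 - 156.52*I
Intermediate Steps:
((d + 13) + √(-79 - 46))² = ((-20 + 13) + √(-79 - 46))² = (-7 + √(-125))² = (-7 + 5*I*√5)²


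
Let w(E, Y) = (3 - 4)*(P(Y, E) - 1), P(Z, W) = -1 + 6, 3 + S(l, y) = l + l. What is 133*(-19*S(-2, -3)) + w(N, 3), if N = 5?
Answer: 17685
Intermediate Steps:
S(l, y) = -3 + 2*l (S(l, y) = -3 + (l + l) = -3 + 2*l)
P(Z, W) = 5
w(E, Y) = -4 (w(E, Y) = (3 - 4)*(5 - 1) = -1*4 = -4)
133*(-19*S(-2, -3)) + w(N, 3) = 133*(-19*(-3 + 2*(-2))) - 4 = 133*(-19*(-3 - 4)) - 4 = 133*(-19*(-7)) - 4 = 133*133 - 4 = 17689 - 4 = 17685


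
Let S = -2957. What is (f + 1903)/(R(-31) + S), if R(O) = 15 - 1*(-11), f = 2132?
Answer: -1345/977 ≈ -1.3767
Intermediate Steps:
R(O) = 26 (R(O) = 15 + 11 = 26)
(f + 1903)/(R(-31) + S) = (2132 + 1903)/(26 - 2957) = 4035/(-2931) = 4035*(-1/2931) = -1345/977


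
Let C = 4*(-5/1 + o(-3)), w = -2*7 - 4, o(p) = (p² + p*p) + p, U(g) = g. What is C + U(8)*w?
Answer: -104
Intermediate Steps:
o(p) = p + 2*p² (o(p) = (p² + p²) + p = 2*p² + p = p + 2*p²)
w = -18 (w = -14 - 4 = -18)
C = 40 (C = 4*(-5/1 - 3*(1 + 2*(-3))) = 4*(-5*1 - 3*(1 - 6)) = 4*(-5 - 3*(-5)) = 4*(-5 + 15) = 4*10 = 40)
C + U(8)*w = 40 + 8*(-18) = 40 - 144 = -104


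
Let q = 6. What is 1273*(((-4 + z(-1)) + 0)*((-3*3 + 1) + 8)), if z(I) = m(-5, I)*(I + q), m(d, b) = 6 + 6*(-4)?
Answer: 0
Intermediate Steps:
m(d, b) = -18 (m(d, b) = 6 - 24 = -18)
z(I) = -108 - 18*I (z(I) = -18*(I + 6) = -18*(6 + I) = -108 - 18*I)
1273*(((-4 + z(-1)) + 0)*((-3*3 + 1) + 8)) = 1273*(((-4 + (-108 - 18*(-1))) + 0)*((-3*3 + 1) + 8)) = 1273*(((-4 + (-108 + 18)) + 0)*((-9 + 1) + 8)) = 1273*(((-4 - 90) + 0)*(-8 + 8)) = 1273*((-94 + 0)*0) = 1273*(-94*0) = 1273*0 = 0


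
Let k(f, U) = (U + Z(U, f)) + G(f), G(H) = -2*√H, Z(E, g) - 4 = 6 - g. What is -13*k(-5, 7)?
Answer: -286 + 26*I*√5 ≈ -286.0 + 58.138*I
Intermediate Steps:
Z(E, g) = 10 - g (Z(E, g) = 4 + (6 - g) = 10 - g)
k(f, U) = 10 + U - f - 2*√f (k(f, U) = (U + (10 - f)) - 2*√f = (10 + U - f) - 2*√f = 10 + U - f - 2*√f)
-13*k(-5, 7) = -13*(10 + 7 - 1*(-5) - 2*I*√5) = -13*(10 + 7 + 5 - 2*I*√5) = -13*(22 - 2*I*√5) = -286 + 26*I*√5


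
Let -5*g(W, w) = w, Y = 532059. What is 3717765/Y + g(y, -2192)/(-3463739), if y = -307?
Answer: 21461890614449/3071522514335 ≈ 6.9874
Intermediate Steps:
g(W, w) = -w/5
3717765/Y + g(y, -2192)/(-3463739) = 3717765/532059 - ⅕*(-2192)/(-3463739) = 3717765*(1/532059) + (2192/5)*(-1/3463739) = 1239255/177353 - 2192/17318695 = 21461890614449/3071522514335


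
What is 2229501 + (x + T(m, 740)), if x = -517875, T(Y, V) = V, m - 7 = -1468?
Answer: 1712366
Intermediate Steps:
m = -1461 (m = 7 - 1468 = -1461)
2229501 + (x + T(m, 740)) = 2229501 + (-517875 + 740) = 2229501 - 517135 = 1712366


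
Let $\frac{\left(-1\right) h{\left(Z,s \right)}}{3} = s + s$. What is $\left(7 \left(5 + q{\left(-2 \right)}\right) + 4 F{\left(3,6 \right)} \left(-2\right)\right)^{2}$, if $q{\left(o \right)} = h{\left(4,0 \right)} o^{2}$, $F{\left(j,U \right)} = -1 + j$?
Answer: $361$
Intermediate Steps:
$h{\left(Z,s \right)} = - 6 s$ ($h{\left(Z,s \right)} = - 3 \left(s + s\right) = - 3 \cdot 2 s = - 6 s$)
$q{\left(o \right)} = 0$ ($q{\left(o \right)} = \left(-6\right) 0 o^{2} = 0 o^{2} = 0$)
$\left(7 \left(5 + q{\left(-2 \right)}\right) + 4 F{\left(3,6 \right)} \left(-2\right)\right)^{2} = \left(7 \left(5 + 0\right) + 4 \left(-1 + 3\right) \left(-2\right)\right)^{2} = \left(7 \cdot 5 + 4 \cdot 2 \left(-2\right)\right)^{2} = \left(35 + 8 \left(-2\right)\right)^{2} = \left(35 - 16\right)^{2} = 19^{2} = 361$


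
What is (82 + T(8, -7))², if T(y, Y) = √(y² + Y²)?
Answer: (82 + √113)² ≈ 8580.3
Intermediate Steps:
T(y, Y) = √(Y² + y²)
(82 + T(8, -7))² = (82 + √((-7)² + 8²))² = (82 + √(49 + 64))² = (82 + √113)²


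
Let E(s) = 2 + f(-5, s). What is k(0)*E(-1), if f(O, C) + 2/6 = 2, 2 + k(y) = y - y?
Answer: -22/3 ≈ -7.3333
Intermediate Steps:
k(y) = -2 (k(y) = -2 + (y - y) = -2 + 0 = -2)
f(O, C) = 5/3 (f(O, C) = -1/3 + 2 = 5/3)
E(s) = 11/3 (E(s) = 2 + 5/3 = 11/3)
k(0)*E(-1) = -2*11/3 = -22/3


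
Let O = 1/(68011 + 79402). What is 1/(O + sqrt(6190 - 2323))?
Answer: -147413/84032201464322 + 21730592569*sqrt(3867)/84032201464322 ≈ 0.016081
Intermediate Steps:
O = 1/147413 ≈ 6.7837e-6
1/(O + sqrt(6190 - 2323)) = 1/(1/147413 + sqrt(6190 - 2323)) = 1/(1/147413 + sqrt(3867))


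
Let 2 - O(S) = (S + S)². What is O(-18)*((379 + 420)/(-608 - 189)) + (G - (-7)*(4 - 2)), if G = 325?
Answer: 1304089/797 ≈ 1636.2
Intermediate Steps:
O(S) = 2 - 4*S² (O(S) = 2 - (S + S)² = 2 - (2*S)² = 2 - 4*S²)
O(-18)*((379 + 420)/(-608 - 189)) + (G - (-7)*(4 - 2)) = (2 - 4*(-18)²)*((379 + 420)/(-608 - 189)) + (325 - (-7)*(4 - 2)) = (2 - 4*324)*(799/(-797)) + (325 - (-7)*2) = (2 - 1296)*(799*(-1/797)) + (325 - 1*(-14)) = -1294*(-799/797) + (325 + 14) = 1033906/797 + 339 = 1304089/797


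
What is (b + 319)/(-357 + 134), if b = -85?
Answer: -234/223 ≈ -1.0493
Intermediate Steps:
(b + 319)/(-357 + 134) = (-85 + 319)/(-357 + 134) = 234/(-223) = 234*(-1/223) = -234/223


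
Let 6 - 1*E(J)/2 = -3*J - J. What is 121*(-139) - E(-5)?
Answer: -16791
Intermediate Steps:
E(J) = 12 + 8*J (E(J) = 12 - 2*(-3*J - J) = 12 - (-8)*J = 12 + 8*J)
121*(-139) - E(-5) = 121*(-139) - (12 + 8*(-5)) = -16819 - (12 - 40) = -16819 - 1*(-28) = -16819 + 28 = -16791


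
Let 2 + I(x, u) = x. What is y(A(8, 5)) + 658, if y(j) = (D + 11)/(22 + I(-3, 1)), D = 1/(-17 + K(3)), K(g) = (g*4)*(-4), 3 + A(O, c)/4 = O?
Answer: 42812/65 ≈ 658.65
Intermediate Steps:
A(O, c) = -12 + 4*O
K(g) = -16*g (K(g) = (4*g)*(-4) = -16*g)
I(x, u) = -2 + x
D = -1/65 (D = 1/(-17 - 16*3) = 1/(-17 - 48) = 1/(-65) = -1/65 ≈ -0.015385)
y(j) = 42/65 (y(j) = (-1/65 + 11)/(22 + (-2 - 3)) = 714/(65*(22 - 5)) = (714/65)/17 = (714/65)*(1/17) = 42/65)
y(A(8, 5)) + 658 = 42/65 + 658 = 42812/65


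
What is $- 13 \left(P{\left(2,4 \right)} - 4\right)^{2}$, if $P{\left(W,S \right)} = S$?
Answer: $0$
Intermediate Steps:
$- 13 \left(P{\left(2,4 \right)} - 4\right)^{2} = - 13 \left(4 - 4\right)^{2} = - 13 \cdot 0^{2} = \left(-13\right) 0 = 0$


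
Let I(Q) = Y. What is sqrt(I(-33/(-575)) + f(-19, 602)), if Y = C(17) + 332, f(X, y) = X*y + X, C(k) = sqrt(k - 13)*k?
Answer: I*sqrt(11091) ≈ 105.31*I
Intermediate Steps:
C(k) = k*sqrt(-13 + k) (C(k) = sqrt(-13 + k)*k = k*sqrt(-13 + k))
f(X, y) = X + X*y
Y = 366 (Y = 17*sqrt(-13 + 17) + 332 = 17*sqrt(4) + 332 = 17*2 + 332 = 34 + 332 = 366)
I(Q) = 366
sqrt(I(-33/(-575)) + f(-19, 602)) = sqrt(366 - 19*(1 + 602)) = sqrt(366 - 19*603) = sqrt(366 - 11457) = sqrt(-11091) = I*sqrt(11091)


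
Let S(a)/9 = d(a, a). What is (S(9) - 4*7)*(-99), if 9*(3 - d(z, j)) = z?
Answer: 990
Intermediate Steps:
d(z, j) = 3 - z/9
S(a) = 27 - a (S(a) = 9*(3 - a/9) = 27 - a)
(S(9) - 4*7)*(-99) = ((27 - 1*9) - 4*7)*(-99) = ((27 - 9) - 28)*(-99) = (18 - 28)*(-99) = -10*(-99) = 990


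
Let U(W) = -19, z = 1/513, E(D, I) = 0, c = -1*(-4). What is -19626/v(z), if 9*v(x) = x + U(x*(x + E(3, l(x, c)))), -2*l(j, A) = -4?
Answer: 45306621/4873 ≈ 9297.5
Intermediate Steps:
c = 4
l(j, A) = 2 (l(j, A) = -1/2*(-4) = 2)
z = 1/513 ≈ 0.0019493
v(x) = -19/9 + x/9 (v(x) = (x - 19)/9 = (-19 + x)/9 = -19/9 + x/9)
-19626/v(z) = -19626/(-19/9 + (1/9)*(1/513)) = -19626/(-19/9 + 1/4617) = -19626/(-9746/4617) = -19626*(-4617)/9746 = -1*(-45306621/4873) = 45306621/4873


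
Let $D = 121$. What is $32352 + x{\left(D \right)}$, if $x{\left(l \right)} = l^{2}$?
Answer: $46993$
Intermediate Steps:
$32352 + x{\left(D \right)} = 32352 + 121^{2} = 32352 + 14641 = 46993$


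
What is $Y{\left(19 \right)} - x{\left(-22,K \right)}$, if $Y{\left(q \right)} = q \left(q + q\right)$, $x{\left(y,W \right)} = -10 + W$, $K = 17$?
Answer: $715$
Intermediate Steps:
$Y{\left(q \right)} = 2 q^{2}$ ($Y{\left(q \right)} = q 2 q = 2 q^{2}$)
$Y{\left(19 \right)} - x{\left(-22,K \right)} = 2 \cdot 19^{2} - \left(-10 + 17\right) = 2 \cdot 361 - 7 = 722 - 7 = 715$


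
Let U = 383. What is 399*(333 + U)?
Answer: 285684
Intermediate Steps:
399*(333 + U) = 399*(333 + 383) = 399*716 = 285684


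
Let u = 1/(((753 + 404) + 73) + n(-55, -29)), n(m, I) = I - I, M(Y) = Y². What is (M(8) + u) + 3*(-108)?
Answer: -319799/1230 ≈ -260.00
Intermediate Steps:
n(m, I) = 0
u = 1/1230 (u = 1/(((753 + 404) + 73) + 0) = 1/((1157 + 73) + 0) = 1/(1230 + 0) = 1/1230 ≈ 0.00081301)
(M(8) + u) + 3*(-108) = (8² + 1/1230) + 3*(-108) = (64 + 1/1230) - 324 = 78721/1230 - 324 = -319799/1230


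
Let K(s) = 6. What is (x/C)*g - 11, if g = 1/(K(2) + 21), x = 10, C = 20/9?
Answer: -65/6 ≈ -10.833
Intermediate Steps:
C = 20/9 (C = 20*(⅑) = 20/9 ≈ 2.2222)
g = 1/27 (g = 1/(6 + 21) = 1/27 ≈ 0.037037)
(x/C)*g - 11 = (10/(20/9))*(1/27) - 11 = (10*(9/20))*(1/27) - 11 = (9/2)*(1/27) - 11 = ⅙ - 11 = -65/6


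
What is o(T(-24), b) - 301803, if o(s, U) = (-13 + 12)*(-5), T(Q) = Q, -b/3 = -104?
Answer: -301798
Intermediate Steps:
b = 312 (b = -3*(-104) = 312)
o(s, U) = 5 (o(s, U) = -1*(-5) = 5)
o(T(-24), b) - 301803 = 5 - 301803 = -301798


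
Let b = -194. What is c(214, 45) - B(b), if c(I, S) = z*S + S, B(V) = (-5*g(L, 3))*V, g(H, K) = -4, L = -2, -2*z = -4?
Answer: 4015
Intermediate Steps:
z = 2 (z = -½*(-4) = 2)
B(V) = 20*V (B(V) = (-5*(-4))*V = 20*V)
c(I, S) = 3*S (c(I, S) = 2*S + S = 3*S)
c(214, 45) - B(b) = 3*45 - 20*(-194) = 135 - 1*(-3880) = 135 + 3880 = 4015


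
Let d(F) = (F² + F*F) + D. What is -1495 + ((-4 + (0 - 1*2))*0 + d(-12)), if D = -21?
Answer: -1228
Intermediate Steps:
d(F) = -21 + 2*F² (d(F) = (F² + F*F) - 21 = (F² + F²) - 21 = 2*F² - 21 = -21 + 2*F²)
-1495 + ((-4 + (0 - 1*2))*0 + d(-12)) = -1495 + ((-4 + (0 - 1*2))*0 + (-21 + 2*(-12)²)) = -1495 + ((-4 + (0 - 2))*0 + (-21 + 2*144)) = -1495 + ((-4 - 2)*0 + (-21 + 288)) = -1495 + (-6*0 + 267) = -1495 + (0 + 267) = -1495 + 267 = -1228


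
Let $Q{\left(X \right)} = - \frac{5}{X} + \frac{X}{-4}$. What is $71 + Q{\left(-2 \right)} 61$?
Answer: $254$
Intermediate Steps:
$Q{\left(X \right)} = - \frac{5}{X} - \frac{X}{4}$ ($Q{\left(X \right)} = - \frac{5}{X} + X \left(- \frac{1}{4}\right) = - \frac{5}{X} - \frac{X}{4}$)
$71 + Q{\left(-2 \right)} 61 = 71 + \left(- \frac{5}{-2} - - \frac{1}{2}\right) 61 = 71 + \left(\left(-5\right) \left(- \frac{1}{2}\right) + \frac{1}{2}\right) 61 = 71 + \left(\frac{5}{2} + \frac{1}{2}\right) 61 = 71 + 3 \cdot 61 = 71 + 183 = 254$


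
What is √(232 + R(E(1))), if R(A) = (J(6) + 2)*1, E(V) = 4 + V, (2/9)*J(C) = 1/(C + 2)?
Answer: 3*√417/4 ≈ 15.315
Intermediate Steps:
J(C) = 9/(2*(2 + C)) (J(C) = 9/(2*(C + 2)) = 9/(2*(2 + C)))
R(A) = 41/16 (R(A) = (9/(2*(2 + 6)) + 2)*1 = ((9/2)/8 + 2)*1 = ((9/2)*(⅛) + 2)*1 = (9/16 + 2)*1 = (41/16)*1 = 41/16)
√(232 + R(E(1))) = √(232 + 41/16) = √(3753/16) = 3*√417/4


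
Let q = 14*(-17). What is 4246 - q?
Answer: 4484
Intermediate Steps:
q = -238
4246 - q = 4246 - 1*(-238) = 4246 + 238 = 4484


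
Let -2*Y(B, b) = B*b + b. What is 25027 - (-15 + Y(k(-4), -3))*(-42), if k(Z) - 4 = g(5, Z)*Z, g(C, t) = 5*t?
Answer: 29752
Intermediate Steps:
k(Z) = 4 + 5*Z**2 (k(Z) = 4 + (5*Z)*Z = 4 + 5*Z**2)
Y(B, b) = -b/2 - B*b/2 (Y(B, b) = -(B*b + b)/2 = -(b + B*b)/2 = -b/2 - B*b/2)
25027 - (-15 + Y(k(-4), -3))*(-42) = 25027 - (-15 - 1/2*(-3)*(1 + (4 + 5*(-4)**2)))*(-42) = 25027 - (-15 - 1/2*(-3)*(1 + (4 + 5*16)))*(-42) = 25027 - (-15 - 1/2*(-3)*(1 + (4 + 80)))*(-42) = 25027 - (-15 - 1/2*(-3)*(1 + 84))*(-42) = 25027 - (-15 - 1/2*(-3)*85)*(-42) = 25027 - (-15 + 255/2)*(-42) = 25027 - 225*(-42)/2 = 25027 - 1*(-4725) = 25027 + 4725 = 29752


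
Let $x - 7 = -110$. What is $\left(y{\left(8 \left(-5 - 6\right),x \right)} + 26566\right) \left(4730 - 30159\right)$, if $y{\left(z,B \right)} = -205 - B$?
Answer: $-672953056$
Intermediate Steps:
$x = -103$ ($x = 7 - 110 = -103$)
$\left(y{\left(8 \left(-5 - 6\right),x \right)} + 26566\right) \left(4730 - 30159\right) = \left(\left(-205 - -103\right) + 26566\right) \left(4730 - 30159\right) = \left(\left(-205 + 103\right) + 26566\right) \left(-25429\right) = \left(-102 + 26566\right) \left(-25429\right) = 26464 \left(-25429\right) = -672953056$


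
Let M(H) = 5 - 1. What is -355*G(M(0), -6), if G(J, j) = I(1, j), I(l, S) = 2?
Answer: -710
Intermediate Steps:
M(H) = 4
G(J, j) = 2
-355*G(M(0), -6) = -355*2 = -1*710 = -710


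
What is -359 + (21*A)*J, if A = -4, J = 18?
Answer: -1871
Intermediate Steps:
-359 + (21*A)*J = -359 + (21*(-4))*18 = -359 - 84*18 = -359 - 1512 = -1871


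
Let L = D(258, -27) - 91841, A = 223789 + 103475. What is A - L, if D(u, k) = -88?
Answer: 419193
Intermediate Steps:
A = 327264
L = -91929 (L = -88 - 91841 = -91929)
A - L = 327264 - 1*(-91929) = 327264 + 91929 = 419193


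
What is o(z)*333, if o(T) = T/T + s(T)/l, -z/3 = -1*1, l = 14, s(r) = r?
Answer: 5661/14 ≈ 404.36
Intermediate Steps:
z = 3 (z = -(-3) = -3*(-1) = 3)
o(T) = 1 + T/14 (o(T) = T/T + T/14 = 1 + T*(1/14) = 1 + T/14)
o(z)*333 = (1 + (1/14)*3)*333 = (1 + 3/14)*333 = (17/14)*333 = 5661/14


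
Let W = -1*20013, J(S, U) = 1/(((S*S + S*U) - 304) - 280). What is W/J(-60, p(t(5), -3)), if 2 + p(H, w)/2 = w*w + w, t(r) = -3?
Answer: -50752968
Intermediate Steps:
p(H, w) = -4 + 2*w + 2*w**2 (p(H, w) = -4 + 2*(w*w + w) = -4 + 2*(w**2 + w) = -4 + 2*(w + w**2) = -4 + (2*w + 2*w**2) = -4 + 2*w + 2*w**2)
J(S, U) = 1/(-584 + S**2 + S*U) (J(S, U) = 1/(((S**2 + S*U) - 304) - 280) = 1/((-304 + S**2 + S*U) - 280) = 1/(-584 + S**2 + S*U))
W = -20013
W/J(-60, p(t(5), -3)) = -(60359208 - 1200780*(-4 + 2*(-3) + 2*(-3)**2)) = -(60359208 - 1200780*(-4 - 6 + 2*9)) = -(60359208 - 1200780*(-4 - 6 + 18)) = -20013/(1/(-584 + 3600 - 60*8)) = -20013/(1/(-584 + 3600 - 480)) = -20013/(1/2536) = -20013/1/2536 = -20013*2536 = -50752968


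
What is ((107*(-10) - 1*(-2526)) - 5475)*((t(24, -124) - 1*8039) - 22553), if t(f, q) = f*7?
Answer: 122274056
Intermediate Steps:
t(f, q) = 7*f
((107*(-10) - 1*(-2526)) - 5475)*((t(24, -124) - 1*8039) - 22553) = ((107*(-10) - 1*(-2526)) - 5475)*((7*24 - 1*8039) - 22553) = ((-1070 + 2526) - 5475)*((168 - 8039) - 22553) = (1456 - 5475)*(-7871 - 22553) = -4019*(-30424) = 122274056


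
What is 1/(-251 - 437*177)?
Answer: -1/77600 ≈ -1.2887e-5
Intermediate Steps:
1/(-251 - 437*177) = 1/(-251 - 77349) = 1/(-77600) = -1/77600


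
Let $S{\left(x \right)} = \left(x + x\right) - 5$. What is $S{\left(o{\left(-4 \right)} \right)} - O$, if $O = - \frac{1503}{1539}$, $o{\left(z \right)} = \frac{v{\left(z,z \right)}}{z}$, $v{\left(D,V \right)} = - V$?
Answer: $- \frac{1030}{171} \approx -6.0234$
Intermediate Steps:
$o{\left(z \right)} = -1$ ($o{\left(z \right)} = \frac{\left(-1\right) z}{z} = -1$)
$O = - \frac{167}{171}$ ($O = \left(-1503\right) \frac{1}{1539} = - \frac{167}{171} \approx -0.97661$)
$S{\left(x \right)} = -5 + 2 x$ ($S{\left(x \right)} = 2 x - 5 = -5 + 2 x$)
$S{\left(o{\left(-4 \right)} \right)} - O = \left(-5 + 2 \left(-1\right)\right) - - \frac{167}{171} = \left(-5 - 2\right) + \frac{167}{171} = -7 + \frac{167}{171} = - \frac{1030}{171}$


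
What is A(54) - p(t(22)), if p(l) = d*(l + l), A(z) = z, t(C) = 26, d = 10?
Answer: -466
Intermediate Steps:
p(l) = 20*l (p(l) = 10*(l + l) = 10*(2*l) = 20*l)
A(54) - p(t(22)) = 54 - 20*26 = 54 - 1*520 = 54 - 520 = -466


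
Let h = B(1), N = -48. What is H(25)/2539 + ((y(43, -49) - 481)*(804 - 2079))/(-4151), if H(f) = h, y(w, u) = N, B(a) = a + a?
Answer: -1712483723/10539389 ≈ -162.48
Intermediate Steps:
B(a) = 2*a
y(w, u) = -48
h = 2 (h = 2*1 = 2)
H(f) = 2
H(25)/2539 + ((y(43, -49) - 481)*(804 - 2079))/(-4151) = 2/2539 + ((-48 - 481)*(804 - 2079))/(-4151) = 2*(1/2539) - 529*(-1275)*(-1/4151) = 2/2539 + 674475*(-1/4151) = 2/2539 - 674475/4151 = -1712483723/10539389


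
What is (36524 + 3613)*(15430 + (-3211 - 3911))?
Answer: 333458196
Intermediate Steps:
(36524 + 3613)*(15430 + (-3211 - 3911)) = 40137*(15430 - 7122) = 40137*8308 = 333458196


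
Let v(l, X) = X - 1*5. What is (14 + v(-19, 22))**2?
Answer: 961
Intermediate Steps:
v(l, X) = -5 + X (v(l, X) = X - 5 = -5 + X)
(14 + v(-19, 22))**2 = (14 + (-5 + 22))**2 = (14 + 17)**2 = 31**2 = 961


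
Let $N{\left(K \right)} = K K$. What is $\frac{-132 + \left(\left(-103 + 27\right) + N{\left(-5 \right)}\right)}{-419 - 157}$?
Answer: $\frac{61}{192} \approx 0.31771$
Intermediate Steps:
$N{\left(K \right)} = K^{2}$
$\frac{-132 + \left(\left(-103 + 27\right) + N{\left(-5 \right)}\right)}{-419 - 157} = \frac{-132 + \left(\left(-103 + 27\right) + \left(-5\right)^{2}\right)}{-419 - 157} = \frac{-132 + \left(-76 + 25\right)}{-576} = \left(-132 - 51\right) \left(- \frac{1}{576}\right) = \left(-183\right) \left(- \frac{1}{576}\right) = \frac{61}{192}$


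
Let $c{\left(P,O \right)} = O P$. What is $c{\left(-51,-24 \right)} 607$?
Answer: $742968$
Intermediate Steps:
$c{\left(-51,-24 \right)} 607 = \left(-24\right) \left(-51\right) 607 = 1224 \cdot 607 = 742968$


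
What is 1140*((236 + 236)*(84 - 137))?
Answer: -28518240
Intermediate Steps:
1140*((236 + 236)*(84 - 137)) = 1140*(472*(-53)) = 1140*(-25016) = -28518240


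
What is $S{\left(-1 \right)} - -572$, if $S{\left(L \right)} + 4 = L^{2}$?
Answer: $569$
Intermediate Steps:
$S{\left(L \right)} = -4 + L^{2}$
$S{\left(-1 \right)} - -572 = \left(-4 + \left(-1\right)^{2}\right) - -572 = \left(-4 + 1\right) + 572 = -3 + 572 = 569$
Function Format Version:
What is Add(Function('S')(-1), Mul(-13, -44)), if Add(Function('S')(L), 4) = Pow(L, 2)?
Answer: 569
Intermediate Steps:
Function('S')(L) = Add(-4, Pow(L, 2))
Add(Function('S')(-1), Mul(-13, -44)) = Add(Add(-4, Pow(-1, 2)), Mul(-13, -44)) = Add(Add(-4, 1), 572) = Add(-3, 572) = 569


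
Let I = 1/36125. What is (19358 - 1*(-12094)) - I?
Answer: 1136203499/36125 ≈ 31452.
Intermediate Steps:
I = 1/36125 ≈ 2.7682e-5
(19358 - 1*(-12094)) - I = (19358 - 1*(-12094)) - 1*1/36125 = (19358 + 12094) - 1/36125 = 31452 - 1/36125 = 1136203499/36125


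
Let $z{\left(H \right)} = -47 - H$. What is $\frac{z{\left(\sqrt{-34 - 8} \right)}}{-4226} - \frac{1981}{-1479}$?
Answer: $\frac{8441219}{6250254} + \frac{i \sqrt{42}}{4226} \approx 1.3505 + 0.0015335 i$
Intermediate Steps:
$\frac{z{\left(\sqrt{-34 - 8} \right)}}{-4226} - \frac{1981}{-1479} = \frac{-47 - \sqrt{-34 - 8}}{-4226} - \frac{1981}{-1479} = \left(-47 - \sqrt{-42}\right) \left(- \frac{1}{4226}\right) - - \frac{1981}{1479} = \left(-47 - i \sqrt{42}\right) \left(- \frac{1}{4226}\right) + \frac{1981}{1479} = \left(\frac{47}{4226} + \frac{i \sqrt{42}}{4226}\right) + \frac{1981}{1479} = \frac{8441219}{6250254} + \frac{i \sqrt{42}}{4226}$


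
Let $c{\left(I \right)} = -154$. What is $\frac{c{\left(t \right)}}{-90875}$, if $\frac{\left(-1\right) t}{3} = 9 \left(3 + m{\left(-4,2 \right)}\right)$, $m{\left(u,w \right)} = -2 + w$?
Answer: $\frac{154}{90875} \approx 0.0016946$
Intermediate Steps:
$t = -81$ ($t = - 3 \cdot 9 \left(3 + \left(-2 + 2\right)\right) = - 3 \cdot 9 \left(3 + 0\right) = - 3 \cdot 9 \cdot 3 = \left(-3\right) 27 = -81$)
$\frac{c{\left(t \right)}}{-90875} = - \frac{154}{-90875} = \left(-154\right) \left(- \frac{1}{90875}\right) = \frac{154}{90875}$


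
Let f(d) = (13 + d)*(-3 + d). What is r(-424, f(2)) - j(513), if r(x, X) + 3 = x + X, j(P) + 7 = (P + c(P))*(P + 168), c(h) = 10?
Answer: -356598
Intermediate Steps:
j(P) = -7 + (10 + P)*(168 + P) (j(P) = -7 + (P + 10)*(P + 168) = -7 + (10 + P)*(168 + P))
f(d) = (-3 + d)*(13 + d)
r(x, X) = -3 + X + x (r(x, X) = -3 + (x + X) = -3 + (X + x) = -3 + X + x)
r(-424, f(2)) - j(513) = (-3 + (-39 + 2² + 10*2) - 424) - (1673 + 513² + 178*513) = (-3 + (-39 + 4 + 20) - 424) - (1673 + 263169 + 91314) = (-3 - 15 - 424) - 1*356156 = -442 - 356156 = -356598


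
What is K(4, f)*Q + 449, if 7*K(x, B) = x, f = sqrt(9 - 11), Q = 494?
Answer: 5119/7 ≈ 731.29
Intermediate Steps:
f = I*sqrt(2) (f = sqrt(-2) = I*sqrt(2) ≈ 1.4142*I)
K(x, B) = x/7
K(4, f)*Q + 449 = ((1/7)*4)*494 + 449 = (4/7)*494 + 449 = 1976/7 + 449 = 5119/7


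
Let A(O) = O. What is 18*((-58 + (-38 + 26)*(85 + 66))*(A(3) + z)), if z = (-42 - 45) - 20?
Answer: 3500640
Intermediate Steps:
z = -107 (z = -87 - 20 = -107)
18*((-58 + (-38 + 26)*(85 + 66))*(A(3) + z)) = 18*((-58 + (-38 + 26)*(85 + 66))*(3 - 107)) = 18*((-58 - 12*151)*(-104)) = 18*((-58 - 1812)*(-104)) = 18*(-1870*(-104)) = 18*194480 = 3500640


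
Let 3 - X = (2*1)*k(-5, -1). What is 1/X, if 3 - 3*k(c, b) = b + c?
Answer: -⅓ ≈ -0.33333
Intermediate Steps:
k(c, b) = 1 - b/3 - c/3 (k(c, b) = 1 - (b + c)/3 = 1 + (-b/3 - c/3) = 1 - b/3 - c/3)
X = -3 (X = 3 - 2*1*(1 - ⅓*(-1) - ⅓*(-5)) = 3 - 2*(1 + ⅓ + 5/3) = 3 - 2*3 = 3 - 1*6 = 3 - 6 = -3)
1/X = 1/(-3) = -⅓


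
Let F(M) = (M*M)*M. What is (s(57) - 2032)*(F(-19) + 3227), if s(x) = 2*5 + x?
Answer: 7136880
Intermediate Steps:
s(x) = 10 + x
F(M) = M**3 (F(M) = M**2*M = M**3)
(s(57) - 2032)*(F(-19) + 3227) = ((10 + 57) - 2032)*((-19)**3 + 3227) = (67 - 2032)*(-6859 + 3227) = -1965*(-3632) = 7136880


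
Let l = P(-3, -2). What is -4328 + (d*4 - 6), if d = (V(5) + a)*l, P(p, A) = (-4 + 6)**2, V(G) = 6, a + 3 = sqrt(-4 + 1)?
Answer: -4286 + 16*I*sqrt(3) ≈ -4286.0 + 27.713*I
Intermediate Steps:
a = -3 + I*sqrt(3) (a = -3 + sqrt(-4 + 1) = -3 + sqrt(-3) = -3 + I*sqrt(3) ≈ -3.0 + 1.732*I)
P(p, A) = 4 (P(p, A) = 2**2 = 4)
l = 4
d = 12 + 4*I*sqrt(3) (d = (6 + (-3 + I*sqrt(3)))*4 = (3 + I*sqrt(3))*4 = 12 + 4*I*sqrt(3) ≈ 12.0 + 6.9282*I)
-4328 + (d*4 - 6) = -4328 + ((12 + 4*I*sqrt(3))*4 - 6) = -4328 + ((48 + 16*I*sqrt(3)) - 6) = -4328 + (42 + 16*I*sqrt(3)) = -4286 + 16*I*sqrt(3)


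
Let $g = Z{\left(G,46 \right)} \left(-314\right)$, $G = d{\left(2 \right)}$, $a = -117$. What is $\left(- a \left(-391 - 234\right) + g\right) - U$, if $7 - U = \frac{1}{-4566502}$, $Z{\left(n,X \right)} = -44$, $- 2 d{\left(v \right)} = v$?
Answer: $- \frac{270866632633}{4566502} \approx -59316.0$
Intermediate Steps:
$d{\left(v \right)} = - \frac{v}{2}$
$G = -1$ ($G = \left(- \frac{1}{2}\right) 2 = -1$)
$g = 13816$ ($g = \left(-44\right) \left(-314\right) = 13816$)
$U = \frac{31965515}{4566502}$ ($U = 7 - \frac{1}{-4566502} = 7 - - \frac{1}{4566502} = 7 + \frac{1}{4566502} = \frac{31965515}{4566502} \approx 7.0$)
$\left(- a \left(-391 - 234\right) + g\right) - U = \left(- \left(-117\right) \left(-391 - 234\right) + 13816\right) - \frac{31965515}{4566502} = \left(- \left(-117\right) \left(-625\right) + 13816\right) - \frac{31965515}{4566502} = \left(\left(-1\right) 73125 + 13816\right) - \frac{31965515}{4566502} = \left(-73125 + 13816\right) - \frac{31965515}{4566502} = -59309 - \frac{31965515}{4566502} = - \frac{270866632633}{4566502}$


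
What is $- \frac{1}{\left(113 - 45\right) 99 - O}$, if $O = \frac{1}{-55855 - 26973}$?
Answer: $- \frac{82828}{557598097} \approx -0.00014854$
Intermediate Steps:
$O = - \frac{1}{82828}$ ($O = \frac{1}{-82828} = - \frac{1}{82828} \approx -1.2073 \cdot 10^{-5}$)
$- \frac{1}{\left(113 - 45\right) 99 - O} = - \frac{1}{\left(113 - 45\right) 99 - - \frac{1}{82828}} = - \frac{1}{68 \cdot 99 + \frac{1}{82828}} = - \frac{1}{6732 + \frac{1}{82828}} = - \frac{1}{\frac{557598097}{82828}} = \left(-1\right) \frac{82828}{557598097} = - \frac{82828}{557598097}$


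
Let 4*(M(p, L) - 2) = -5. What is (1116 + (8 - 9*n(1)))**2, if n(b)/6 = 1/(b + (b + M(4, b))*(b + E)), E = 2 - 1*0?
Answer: 777517456/625 ≈ 1.2440e+6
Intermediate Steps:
M(p, L) = 3/4 (M(p, L) = 2 + (1/4)*(-5) = 2 - 5/4 = 3/4)
E = 2 (E = 2 + 0 = 2)
n(b) = 6/(b + (2 + b)*(3/4 + b)) (n(b) = 6/(b + (b + 3/4)*(b + 2)) = 6/(b + (3/4 + b)*(2 + b)) = 6/(b + (2 + b)*(3/4 + b)))
(1116 + (8 - 9*n(1)))**2 = (1116 + (8 - 216/(6 + 4*1**2 + 15*1)))**2 = (1116 + (8 - 216/(6 + 4*1 + 15)))**2 = (1116 + (8 - 216/(6 + 4 + 15)))**2 = (1116 + (8 - 216/25))**2 = (1116 - 16/25)**2 = (27884/25)**2 = 777517456/625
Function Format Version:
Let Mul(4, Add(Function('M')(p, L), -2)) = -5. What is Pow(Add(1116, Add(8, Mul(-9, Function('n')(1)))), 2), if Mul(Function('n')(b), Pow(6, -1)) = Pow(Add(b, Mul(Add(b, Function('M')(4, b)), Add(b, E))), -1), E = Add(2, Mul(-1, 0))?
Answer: Rational(777517456, 625) ≈ 1.2440e+6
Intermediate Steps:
Function('M')(p, L) = Rational(3, 4) (Function('M')(p, L) = Add(2, Mul(Rational(1, 4), -5)) = Add(2, Rational(-5, 4)) = Rational(3, 4))
E = 2 (E = Add(2, 0) = 2)
Function('n')(b) = Mul(6, Pow(Add(b, Mul(Add(2, b), Add(Rational(3, 4), b))), -1)) (Function('n')(b) = Mul(6, Pow(Add(b, Mul(Add(b, Rational(3, 4)), Add(b, 2))), -1)) = Mul(6, Pow(Add(b, Mul(Add(Rational(3, 4), b), Add(2, b))), -1)) = Mul(6, Pow(Add(b, Mul(Add(2, b), Add(Rational(3, 4), b))), -1)))
Pow(Add(1116, Add(8, Mul(-9, Function('n')(1)))), 2) = Pow(Add(1116, Add(8, Mul(-9, Mul(24, Pow(Add(6, Mul(4, Pow(1, 2)), Mul(15, 1)), -1))))), 2) = Pow(Add(1116, Add(8, Mul(-9, Mul(24, Pow(Add(6, Mul(4, 1), 15), -1))))), 2) = Pow(Add(1116, Add(8, Mul(-9, Mul(24, Pow(Add(6, 4, 15), -1))))), 2) = Pow(Add(1116, Add(8, Mul(-9, Mul(24, Pow(25, -1))))), 2) = Pow(Add(1116, Add(8, Mul(-9, Mul(24, Rational(1, 25))))), 2) = Pow(Add(1116, Add(8, Mul(-9, Rational(24, 25)))), 2) = Pow(Add(1116, Add(8, Rational(-216, 25))), 2) = Pow(Add(1116, Rational(-16, 25)), 2) = Pow(Rational(27884, 25), 2) = Rational(777517456, 625)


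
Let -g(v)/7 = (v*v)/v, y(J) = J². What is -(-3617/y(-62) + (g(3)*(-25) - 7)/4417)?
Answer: 1997871/2425564 ≈ 0.82367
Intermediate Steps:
g(v) = -7*v (g(v) = -7*v*v/v = -7*v²/v = -7*v)
-(-3617/y(-62) + (g(3)*(-25) - 7)/4417) = -(-3617/((-62)²) + (-7*3*(-25) - 7)/4417) = -(-3617/3844 + (-21*(-25) - 7)*(1/4417)) = -(-3617*1/3844 + (525 - 7)*(1/4417)) = -(-3617/3844 + 518*(1/4417)) = -(-3617/3844 + 74/631) = -1*(-1997871/2425564) = 1997871/2425564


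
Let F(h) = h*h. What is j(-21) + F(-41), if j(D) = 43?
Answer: 1724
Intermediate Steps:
F(h) = h²
j(-21) + F(-41) = 43 + (-41)² = 43 + 1681 = 1724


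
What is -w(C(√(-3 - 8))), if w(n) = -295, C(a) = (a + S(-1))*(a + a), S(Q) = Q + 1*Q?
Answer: 295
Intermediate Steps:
S(Q) = 2*Q (S(Q) = Q + Q = 2*Q)
C(a) = 2*a*(-2 + a) (C(a) = (a + 2*(-1))*(a + a) = (a - 2)*(2*a) = (-2 + a)*(2*a) = 2*a*(-2 + a))
-w(C(√(-3 - 8))) = -1*(-295) = 295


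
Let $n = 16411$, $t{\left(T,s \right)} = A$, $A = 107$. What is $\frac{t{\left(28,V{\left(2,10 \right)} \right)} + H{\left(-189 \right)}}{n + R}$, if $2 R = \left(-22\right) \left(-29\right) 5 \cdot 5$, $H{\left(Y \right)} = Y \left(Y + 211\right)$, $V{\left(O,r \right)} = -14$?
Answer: $- \frac{4051}{24386} \approx -0.16612$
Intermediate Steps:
$t{\left(T,s \right)} = 107$
$H{\left(Y \right)} = Y \left(211 + Y\right)$
$R = 7975$ ($R = \frac{\left(-22\right) \left(-29\right) 5 \cdot 5}{2} = \frac{638 \cdot 25}{2} = \frac{1}{2} \cdot 15950 = 7975$)
$\frac{t{\left(28,V{\left(2,10 \right)} \right)} + H{\left(-189 \right)}}{n + R} = \frac{107 - 189 \left(211 - 189\right)}{16411 + 7975} = \frac{107 - 4158}{24386} = \left(107 - 4158\right) \frac{1}{24386} = \left(-4051\right) \frac{1}{24386} = - \frac{4051}{24386}$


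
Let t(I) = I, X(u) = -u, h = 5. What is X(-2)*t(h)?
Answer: 10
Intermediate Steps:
X(-2)*t(h) = -1*(-2)*5 = 2*5 = 10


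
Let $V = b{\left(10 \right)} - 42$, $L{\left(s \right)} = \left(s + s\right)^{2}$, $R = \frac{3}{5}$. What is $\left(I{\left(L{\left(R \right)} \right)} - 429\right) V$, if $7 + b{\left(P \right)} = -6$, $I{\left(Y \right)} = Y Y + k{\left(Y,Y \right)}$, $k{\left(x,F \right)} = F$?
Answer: $\frac{2925219}{125} \approx 23402.0$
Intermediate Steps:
$R = \frac{3}{5}$ ($R = 3 \cdot \frac{1}{5} = \frac{3}{5} \approx 0.6$)
$L{\left(s \right)} = 4 s^{2}$ ($L{\left(s \right)} = \left(2 s\right)^{2} = 4 s^{2}$)
$I{\left(Y \right)} = Y + Y^{2}$ ($I{\left(Y \right)} = Y Y + Y = Y^{2} + Y = Y + Y^{2}$)
$b{\left(P \right)} = -13$ ($b{\left(P \right)} = -7 - 6 = -13$)
$V = -55$ ($V = -13 - 42 = -55$)
$\left(I{\left(L{\left(R \right)} \right)} - 429\right) V = \left(4 \left(\frac{3}{5}\right)^{2} \left(1 + 4 \left(\frac{3}{5}\right)^{2}\right) - 429\right) \left(-55\right) = \left(4 \cdot \frac{9}{25} \left(1 + 4 \cdot \frac{9}{25}\right) - 429\right) \left(-55\right) = \left(\frac{36 \left(1 + \frac{36}{25}\right)}{25} - 429\right) \left(-55\right) = \left(\frac{36}{25} \cdot \frac{61}{25} - 429\right) \left(-55\right) = \left(\frac{2196}{625} - 429\right) \left(-55\right) = \left(- \frac{265929}{625}\right) \left(-55\right) = \frac{2925219}{125}$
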